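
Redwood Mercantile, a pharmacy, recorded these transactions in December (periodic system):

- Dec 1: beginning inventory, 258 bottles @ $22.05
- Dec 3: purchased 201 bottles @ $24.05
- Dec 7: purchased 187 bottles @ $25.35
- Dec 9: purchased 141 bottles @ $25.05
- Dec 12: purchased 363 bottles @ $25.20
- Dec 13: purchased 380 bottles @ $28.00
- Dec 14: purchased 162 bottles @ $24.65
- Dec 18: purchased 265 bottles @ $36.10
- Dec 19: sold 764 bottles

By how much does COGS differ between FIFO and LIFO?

FIFO COGS: 258 @ $22.05 + 201 @ $24.05 + 187 @ $25.35 + 118 @ $25.05 = $18,219.30
LIFO COGS: 265 @ $36.10 + 162 @ $24.65 + 337 @ $28.00 = $22,995.80
Difference = |$18,219.30 − $22,995.80| = $4,776.50

$4,776.50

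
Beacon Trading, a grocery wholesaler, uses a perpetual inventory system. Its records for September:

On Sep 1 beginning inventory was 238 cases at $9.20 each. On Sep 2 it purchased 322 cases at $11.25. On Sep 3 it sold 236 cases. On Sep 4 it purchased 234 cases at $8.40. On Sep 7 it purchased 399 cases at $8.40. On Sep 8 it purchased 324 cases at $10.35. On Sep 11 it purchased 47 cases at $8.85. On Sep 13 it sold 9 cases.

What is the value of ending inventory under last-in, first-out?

Sep 3, 236 sold [LIFO — newest first]: 236 @ $11.25 = $2,655.00
Sep 13, 9 sold [LIFO — newest first]: 9 @ $8.85 = $79.65
Total COGS = $2,655.00 + $79.65 = $2,734.65
Ending inventory: 238 @ $9.20 + 86 @ $11.25 + 234 @ $8.40 + 399 @ $8.40 + 324 @ $10.35 + 38 @ $8.85 = $12,164.00

Ending inventory = $12,164.00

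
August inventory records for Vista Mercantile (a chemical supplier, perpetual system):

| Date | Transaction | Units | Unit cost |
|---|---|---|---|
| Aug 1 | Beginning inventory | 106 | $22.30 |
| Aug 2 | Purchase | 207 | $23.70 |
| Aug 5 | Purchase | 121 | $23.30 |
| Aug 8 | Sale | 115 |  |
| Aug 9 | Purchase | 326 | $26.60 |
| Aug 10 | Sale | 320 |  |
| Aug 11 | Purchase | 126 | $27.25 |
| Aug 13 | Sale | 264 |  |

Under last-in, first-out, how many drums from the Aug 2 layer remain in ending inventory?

81

Aug 8, 115 sold [LIFO — newest first]: 115 @ $23.30 = $2,679.50
Aug 10, 320 sold [LIFO — newest first]: 320 @ $26.60 = $8,512.00
Aug 13, 264 sold [LIFO — newest first]: 126 @ $27.25 + 6 @ $26.60 + 6 @ $23.30 + 126 @ $23.70 = $6,719.10
Total COGS = $2,679.50 + $8,512.00 + $6,719.10 = $17,910.60
Ending inventory: 106 @ $22.30 + 81 @ $23.70 = $4,283.50
Check: goods available $22,194.10 = COGS $17,910.60 + ending $4,283.50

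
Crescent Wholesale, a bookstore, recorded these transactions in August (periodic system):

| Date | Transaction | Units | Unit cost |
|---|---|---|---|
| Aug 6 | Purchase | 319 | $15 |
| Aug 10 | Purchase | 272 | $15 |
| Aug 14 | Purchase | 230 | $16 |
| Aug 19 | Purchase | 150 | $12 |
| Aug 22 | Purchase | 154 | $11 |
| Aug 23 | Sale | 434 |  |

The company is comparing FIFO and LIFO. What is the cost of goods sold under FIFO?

FIFO COGS: 319 @ $15 + 115 @ $15 = $6,510
LIFO COGS: 154 @ $11 + 150 @ $12 + 130 @ $16 = $5,574

COGS = $6,510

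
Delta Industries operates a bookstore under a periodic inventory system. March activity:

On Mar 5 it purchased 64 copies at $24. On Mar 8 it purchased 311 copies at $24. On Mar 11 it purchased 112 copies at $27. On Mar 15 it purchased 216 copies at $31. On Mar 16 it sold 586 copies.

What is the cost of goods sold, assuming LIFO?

Mar 16, 586 sold [LIFO — newest first]: 216 @ $31 + 112 @ $27 + 258 @ $24 = $15,912
Ending inventory: 64 @ $24 + 53 @ $24 = $2,808
Check: goods available $18,720 = COGS $15,912 + ending $2,808

COGS = $15,912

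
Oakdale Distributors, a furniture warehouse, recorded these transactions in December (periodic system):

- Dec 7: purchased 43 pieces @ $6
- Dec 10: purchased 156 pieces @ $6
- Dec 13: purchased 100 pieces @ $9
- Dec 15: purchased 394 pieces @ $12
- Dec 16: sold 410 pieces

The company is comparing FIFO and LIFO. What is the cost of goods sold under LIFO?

FIFO COGS: 43 @ $6 + 156 @ $6 + 100 @ $9 + 111 @ $12 = $3,426
LIFO COGS: 394 @ $12 + 16 @ $9 = $4,872

COGS = $4,872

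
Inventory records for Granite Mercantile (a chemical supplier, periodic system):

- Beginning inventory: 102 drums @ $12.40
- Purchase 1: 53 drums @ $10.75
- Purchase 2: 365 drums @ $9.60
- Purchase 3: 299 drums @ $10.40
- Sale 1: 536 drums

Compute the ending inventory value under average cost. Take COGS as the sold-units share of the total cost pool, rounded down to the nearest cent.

Sale 1, sell 536: 536/819 × $8,448.15 → $5,528.94
Ending inventory (cost pool remaining) = $2,919.21
Check: goods available $8,448.15 = COGS $5,528.94 + ending $2,919.21

Ending inventory = $2,919.21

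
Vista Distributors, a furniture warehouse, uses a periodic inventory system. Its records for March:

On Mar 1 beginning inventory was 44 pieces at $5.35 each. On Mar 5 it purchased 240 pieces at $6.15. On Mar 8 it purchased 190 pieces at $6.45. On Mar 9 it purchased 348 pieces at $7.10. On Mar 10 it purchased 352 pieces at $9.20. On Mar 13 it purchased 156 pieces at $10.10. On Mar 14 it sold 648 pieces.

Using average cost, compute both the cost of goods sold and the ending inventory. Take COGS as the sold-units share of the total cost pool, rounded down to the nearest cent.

COGS = $4,980.19; ending inventory = $5,241.51

Mar 14, sell 648: 648/1330 × $10,221.70 → $4,980.19
Ending inventory (cost pool remaining) = $5,241.51
Check: goods available $10,221.70 = COGS $4,980.19 + ending $5,241.51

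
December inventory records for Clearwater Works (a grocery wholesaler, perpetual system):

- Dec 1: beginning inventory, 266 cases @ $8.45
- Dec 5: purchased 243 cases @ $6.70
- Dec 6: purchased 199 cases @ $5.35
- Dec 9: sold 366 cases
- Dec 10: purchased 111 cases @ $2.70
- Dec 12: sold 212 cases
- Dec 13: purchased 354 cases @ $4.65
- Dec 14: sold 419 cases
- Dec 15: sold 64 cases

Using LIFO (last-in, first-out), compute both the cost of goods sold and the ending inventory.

Dec 9, 366 sold [LIFO — newest first]: 199 @ $5.35 + 167 @ $6.70 = $2,183.55
Dec 12, 212 sold [LIFO — newest first]: 111 @ $2.70 + 76 @ $6.70 + 25 @ $8.45 = $1,020.15
Dec 14, 419 sold [LIFO — newest first]: 354 @ $4.65 + 65 @ $8.45 = $2,195.35
Dec 15, 64 sold [LIFO — newest first]: 64 @ $8.45 = $540.80
Total COGS = $2,183.55 + $1,020.15 + $2,195.35 + $540.80 = $5,939.85
Ending inventory: 112 @ $8.45 = $946.40

COGS = $5,939.85; ending inventory = $946.40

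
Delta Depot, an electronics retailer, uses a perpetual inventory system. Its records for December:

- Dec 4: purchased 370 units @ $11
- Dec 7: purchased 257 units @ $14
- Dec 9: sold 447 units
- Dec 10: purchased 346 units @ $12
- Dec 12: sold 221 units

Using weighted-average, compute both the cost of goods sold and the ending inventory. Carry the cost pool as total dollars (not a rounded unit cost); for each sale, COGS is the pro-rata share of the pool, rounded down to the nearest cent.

COGS = $8,136.02; ending inventory = $3,683.98

After Dec 4: 370 on hand, pool $4,070.00 (≈ $11.0000 each)
After Dec 7: 627 on hand, pool $7,668.00 (≈ $12.2297 each)
Dec 9, sell 447: 447/627 × $7,668.00 → $5,466.66
After Dec 10: 526 on hand, pool $6,353.34 (≈ $12.0786 each)
Dec 12, sell 221: 221/526 × $6,353.34 → $2,669.36
Total COGS = $5,466.66 + $2,669.36 = $8,136.02
Ending inventory (cost pool remaining) = $3,683.98
Check: goods available $11,820.00 = COGS $8,136.02 + ending $3,683.98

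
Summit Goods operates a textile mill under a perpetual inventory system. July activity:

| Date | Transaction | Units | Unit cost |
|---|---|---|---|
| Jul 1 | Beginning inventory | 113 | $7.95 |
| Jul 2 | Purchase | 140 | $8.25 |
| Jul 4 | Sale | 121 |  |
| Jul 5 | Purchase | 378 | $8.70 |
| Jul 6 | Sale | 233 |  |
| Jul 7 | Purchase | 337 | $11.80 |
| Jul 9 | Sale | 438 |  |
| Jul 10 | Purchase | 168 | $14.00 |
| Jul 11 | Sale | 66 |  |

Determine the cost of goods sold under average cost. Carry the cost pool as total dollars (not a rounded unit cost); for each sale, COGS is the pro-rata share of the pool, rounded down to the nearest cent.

COGS = $8,300.07

After Jul 1: 113 on hand, pool $898.35 (≈ $7.9500 each)
After Jul 2: 253 on hand, pool $2,053.35 (≈ $8.1160 each)
Jul 4, sell 121: 121/253 × $2,053.35 → $982.03
After Jul 5: 510 on hand, pool $4,359.92 (≈ $8.5489 each)
Jul 6, sell 233: 233/510 × $4,359.92 → $1,991.88
After Jul 7: 614 on hand, pool $6,344.64 (≈ $10.3333 each)
Jul 9, sell 438: 438/614 × $6,344.64 → $4,525.98
After Jul 10: 344 on hand, pool $4,170.66 (≈ $12.1240 each)
Jul 11, sell 66: 66/344 × $4,170.66 → $800.18
Total COGS = $982.03 + $1,991.88 + $4,525.98 + $800.18 = $8,300.07
Ending inventory (cost pool remaining) = $3,370.48
Check: goods available $11,670.55 = COGS $8,300.07 + ending $3,370.48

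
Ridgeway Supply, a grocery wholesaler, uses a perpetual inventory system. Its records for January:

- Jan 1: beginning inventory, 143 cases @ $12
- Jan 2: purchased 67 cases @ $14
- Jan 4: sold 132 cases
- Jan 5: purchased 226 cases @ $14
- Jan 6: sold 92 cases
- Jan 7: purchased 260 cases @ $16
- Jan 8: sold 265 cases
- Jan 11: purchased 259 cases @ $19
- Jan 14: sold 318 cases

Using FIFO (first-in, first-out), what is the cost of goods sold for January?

Jan 4, 132 sold [FIFO — oldest first]: 132 @ $12 = $1,584
Jan 6, 92 sold [FIFO — oldest first]: 11 @ $12 + 67 @ $14 + 14 @ $14 = $1,266
Jan 8, 265 sold [FIFO — oldest first]: 212 @ $14 + 53 @ $16 = $3,816
Jan 14, 318 sold [FIFO — oldest first]: 207 @ $16 + 111 @ $19 = $5,421
Total COGS = $1,584 + $1,266 + $3,816 + $5,421 = $12,087
Ending inventory: 148 @ $19 = $2,812

COGS = $12,087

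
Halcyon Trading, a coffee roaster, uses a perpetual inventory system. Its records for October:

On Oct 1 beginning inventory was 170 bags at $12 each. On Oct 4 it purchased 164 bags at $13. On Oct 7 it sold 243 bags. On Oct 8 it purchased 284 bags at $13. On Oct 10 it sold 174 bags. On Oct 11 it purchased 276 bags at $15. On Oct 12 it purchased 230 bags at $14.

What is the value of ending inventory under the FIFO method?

Ending inventory = $9,973

Oct 7, 243 sold [FIFO — oldest first]: 170 @ $12 + 73 @ $13 = $2,989
Oct 10, 174 sold [FIFO — oldest first]: 91 @ $13 + 83 @ $13 = $2,262
Total COGS = $2,989 + $2,262 = $5,251
Ending inventory: 201 @ $13 + 276 @ $15 + 230 @ $14 = $9,973
Check: goods available $15,224 = COGS $5,251 + ending $9,973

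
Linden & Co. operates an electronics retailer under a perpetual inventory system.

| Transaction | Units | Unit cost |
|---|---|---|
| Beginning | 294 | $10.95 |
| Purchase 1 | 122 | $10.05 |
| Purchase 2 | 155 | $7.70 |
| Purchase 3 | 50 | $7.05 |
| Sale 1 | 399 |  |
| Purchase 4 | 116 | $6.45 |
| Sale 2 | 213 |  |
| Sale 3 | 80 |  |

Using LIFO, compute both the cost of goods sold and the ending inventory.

Sale 1 (399) [LIFO — newest first]: 50 @ $7.05 + 155 @ $7.70 + 122 @ $10.05 + 72 @ $10.95 = $3,560.50
Sale 2 (213) [LIFO — newest first]: 116 @ $6.45 + 97 @ $10.95 = $1,810.35
Sale 3 (80) [LIFO — newest first]: 80 @ $10.95 = $876.00
Total COGS = $3,560.50 + $1,810.35 + $876.00 = $6,246.85
Ending inventory: 45 @ $10.95 = $492.75

COGS = $6,246.85; ending inventory = $492.75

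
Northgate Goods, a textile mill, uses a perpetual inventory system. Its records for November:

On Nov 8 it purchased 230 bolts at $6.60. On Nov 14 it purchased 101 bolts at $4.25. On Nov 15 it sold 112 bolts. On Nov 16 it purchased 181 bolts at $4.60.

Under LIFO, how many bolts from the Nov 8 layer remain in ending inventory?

219

Nov 15, 112 sold [LIFO — newest first]: 101 @ $4.25 + 11 @ $6.60 = $501.85
Ending inventory: 219 @ $6.60 + 181 @ $4.60 = $2,278.00
Check: goods available $2,779.85 = COGS $501.85 + ending $2,278.00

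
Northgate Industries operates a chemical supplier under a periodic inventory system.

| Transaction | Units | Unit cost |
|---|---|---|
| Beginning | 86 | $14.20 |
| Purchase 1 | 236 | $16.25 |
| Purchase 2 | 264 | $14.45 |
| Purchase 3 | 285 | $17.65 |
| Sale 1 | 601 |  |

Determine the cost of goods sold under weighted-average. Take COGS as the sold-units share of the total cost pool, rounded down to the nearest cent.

COGS = $9,592.02

Sale 1, sell 601: 601/871 × $13,901.25 → $9,592.02
Ending inventory (cost pool remaining) = $4,309.23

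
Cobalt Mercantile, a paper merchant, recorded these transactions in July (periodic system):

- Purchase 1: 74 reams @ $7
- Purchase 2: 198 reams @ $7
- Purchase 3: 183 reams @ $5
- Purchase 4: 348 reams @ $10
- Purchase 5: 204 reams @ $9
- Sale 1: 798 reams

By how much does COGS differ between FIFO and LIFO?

$423

FIFO COGS: 74 @ $7 + 198 @ $7 + 183 @ $5 + 343 @ $10 = $6,249
LIFO COGS: 204 @ $9 + 348 @ $10 + 183 @ $5 + 63 @ $7 = $6,672
Difference = |$6,249 − $6,672| = $423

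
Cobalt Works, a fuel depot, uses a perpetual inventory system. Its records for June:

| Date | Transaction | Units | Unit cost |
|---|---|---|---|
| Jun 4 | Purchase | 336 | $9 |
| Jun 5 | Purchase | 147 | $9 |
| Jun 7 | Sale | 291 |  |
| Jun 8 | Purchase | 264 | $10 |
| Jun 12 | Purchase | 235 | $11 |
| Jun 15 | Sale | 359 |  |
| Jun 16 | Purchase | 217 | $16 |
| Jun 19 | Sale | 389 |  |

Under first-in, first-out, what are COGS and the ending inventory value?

Jun 7, 291 sold [FIFO — oldest first]: 291 @ $9 = $2,619
Jun 15, 359 sold [FIFO — oldest first]: 45 @ $9 + 147 @ $9 + 167 @ $10 = $3,398
Jun 19, 389 sold [FIFO — oldest first]: 97 @ $10 + 235 @ $11 + 57 @ $16 = $4,467
Total COGS = $2,619 + $3,398 + $4,467 = $10,484
Ending inventory: 160 @ $16 = $2,560

COGS = $10,484; ending inventory = $2,560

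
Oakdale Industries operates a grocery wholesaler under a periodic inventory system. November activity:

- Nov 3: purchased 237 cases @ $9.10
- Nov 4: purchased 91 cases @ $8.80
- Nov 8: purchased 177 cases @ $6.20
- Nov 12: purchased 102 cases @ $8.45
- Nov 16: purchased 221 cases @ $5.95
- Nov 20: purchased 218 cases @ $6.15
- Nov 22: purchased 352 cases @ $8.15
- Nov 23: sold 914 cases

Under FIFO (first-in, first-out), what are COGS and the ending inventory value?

Nov 23, 914 sold [FIFO — oldest first]: 237 @ $9.10 + 91 @ $8.80 + 177 @ $6.20 + 102 @ $8.45 + 221 @ $5.95 + 86 @ $6.15 = $6,760.65
Ending inventory: 132 @ $6.15 + 352 @ $8.15 = $3,680.60
Check: goods available $10,441.25 = COGS $6,760.65 + ending $3,680.60

COGS = $6,760.65; ending inventory = $3,680.60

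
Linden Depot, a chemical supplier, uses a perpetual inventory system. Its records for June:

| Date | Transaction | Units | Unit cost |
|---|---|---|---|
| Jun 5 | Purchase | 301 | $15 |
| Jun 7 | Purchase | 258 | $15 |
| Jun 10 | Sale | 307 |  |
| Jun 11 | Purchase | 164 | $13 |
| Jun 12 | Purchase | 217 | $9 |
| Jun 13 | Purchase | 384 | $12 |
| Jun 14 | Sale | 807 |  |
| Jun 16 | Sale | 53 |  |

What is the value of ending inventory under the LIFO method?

Ending inventory = $2,355

Jun 10, 307 sold [LIFO — newest first]: 258 @ $15 + 49 @ $15 = $4,605
Jun 14, 807 sold [LIFO — newest first]: 384 @ $12 + 217 @ $9 + 164 @ $13 + 42 @ $15 = $9,323
Jun 16, 53 sold [LIFO — newest first]: 53 @ $15 = $795
Total COGS = $4,605 + $9,323 + $795 = $14,723
Ending inventory: 157 @ $15 = $2,355
Check: goods available $17,078 = COGS $14,723 + ending $2,355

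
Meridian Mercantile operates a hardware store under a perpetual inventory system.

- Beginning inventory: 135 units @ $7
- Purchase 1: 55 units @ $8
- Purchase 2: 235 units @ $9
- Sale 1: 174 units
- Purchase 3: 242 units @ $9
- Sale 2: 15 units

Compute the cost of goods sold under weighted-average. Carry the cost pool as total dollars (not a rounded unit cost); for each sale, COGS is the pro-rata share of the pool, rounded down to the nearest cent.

COGS = $1,562.10

After Beginning: 135 on hand, pool $945.00 (≈ $7.0000 each)
After Purchase 1: 190 on hand, pool $1,385.00 (≈ $7.2895 each)
After Purchase 2: 425 on hand, pool $3,500.00 (≈ $8.2353 each)
Sale 1, sell 174: 174/425 × $3,500.00 → $1,432.94
After Purchase 3: 493 on hand, pool $4,245.06 (≈ $8.6107 each)
Sale 2, sell 15: 15/493 × $4,245.06 → $129.16
Total COGS = $1,432.94 + $129.16 = $1,562.10
Ending inventory (cost pool remaining) = $4,115.90
Check: goods available $5,678.00 = COGS $1,562.10 + ending $4,115.90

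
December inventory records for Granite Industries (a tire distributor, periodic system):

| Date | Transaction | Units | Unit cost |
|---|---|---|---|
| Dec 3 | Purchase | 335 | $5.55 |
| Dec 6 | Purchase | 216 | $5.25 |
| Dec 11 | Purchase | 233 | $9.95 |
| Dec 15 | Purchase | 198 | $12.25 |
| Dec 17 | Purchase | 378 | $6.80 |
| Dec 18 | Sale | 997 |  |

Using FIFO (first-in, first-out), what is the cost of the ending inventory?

Dec 18, 997 sold [FIFO — oldest first]: 335 @ $5.55 + 216 @ $5.25 + 233 @ $9.95 + 198 @ $12.25 + 15 @ $6.80 = $7,839.10
Ending inventory: 363 @ $6.80 = $2,468.40

Ending inventory = $2,468.40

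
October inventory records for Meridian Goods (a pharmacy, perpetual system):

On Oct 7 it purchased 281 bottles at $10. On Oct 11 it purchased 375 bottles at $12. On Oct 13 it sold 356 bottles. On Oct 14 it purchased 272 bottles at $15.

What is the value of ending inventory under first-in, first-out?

Oct 13, 356 sold [FIFO — oldest first]: 281 @ $10 + 75 @ $12 = $3,710
Ending inventory: 300 @ $12 + 272 @ $15 = $7,680
Check: goods available $11,390 = COGS $3,710 + ending $7,680

Ending inventory = $7,680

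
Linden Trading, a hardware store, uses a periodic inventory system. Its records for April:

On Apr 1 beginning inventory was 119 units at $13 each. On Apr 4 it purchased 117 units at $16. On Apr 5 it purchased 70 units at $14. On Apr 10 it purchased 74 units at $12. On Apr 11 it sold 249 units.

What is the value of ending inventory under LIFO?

Ending inventory = $1,739

Apr 11, 249 sold [LIFO — newest first]: 74 @ $12 + 70 @ $14 + 105 @ $16 = $3,548
Ending inventory: 119 @ $13 + 12 @ $16 = $1,739
Check: goods available $5,287 = COGS $3,548 + ending $1,739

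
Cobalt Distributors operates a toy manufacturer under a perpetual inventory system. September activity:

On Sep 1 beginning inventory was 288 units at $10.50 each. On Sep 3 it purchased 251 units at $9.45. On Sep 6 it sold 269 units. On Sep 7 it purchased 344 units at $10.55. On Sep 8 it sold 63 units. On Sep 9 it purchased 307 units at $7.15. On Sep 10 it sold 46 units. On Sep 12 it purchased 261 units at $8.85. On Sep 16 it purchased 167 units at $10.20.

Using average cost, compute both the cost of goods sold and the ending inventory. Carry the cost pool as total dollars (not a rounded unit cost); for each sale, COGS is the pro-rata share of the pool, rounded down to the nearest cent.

After Sep 1: 288 on hand, pool $3,024.00 (≈ $10.5000 each)
After Sep 3: 539 on hand, pool $5,395.95 (≈ $10.0110 each)
Sep 6, sell 269: 269/539 × $5,395.95 → $2,692.96
After Sep 7: 614 on hand, pool $6,332.19 (≈ $10.3130 each)
Sep 8, sell 63: 63/614 × $6,332.19 → $649.71
After Sep 9: 858 on hand, pool $7,877.53 (≈ $9.1813 each)
Sep 10, sell 46: 46/858 × $7,877.53 → $422.33
After Sep 12: 1073 on hand, pool $9,765.05 (≈ $9.1007 each)
After Sep 16: 1240 on hand, pool $11,468.45 (≈ $9.2487 each)
Total COGS = $2,692.96 + $649.71 + $422.33 = $3,765.00
Ending inventory (cost pool remaining) = $11,468.45

COGS = $3,765.00; ending inventory = $11,468.45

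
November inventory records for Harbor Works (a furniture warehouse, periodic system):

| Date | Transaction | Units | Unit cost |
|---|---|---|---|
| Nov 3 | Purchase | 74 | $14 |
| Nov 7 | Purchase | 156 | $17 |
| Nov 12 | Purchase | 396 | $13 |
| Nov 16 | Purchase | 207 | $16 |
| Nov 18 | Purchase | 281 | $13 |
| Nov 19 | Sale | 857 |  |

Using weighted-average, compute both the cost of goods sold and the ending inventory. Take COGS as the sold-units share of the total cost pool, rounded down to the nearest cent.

COGS = $12,155.70; ending inventory = $3,645.30

Nov 19, sell 857: 857/1114 × $15,801.00 → $12,155.70
Ending inventory (cost pool remaining) = $3,645.30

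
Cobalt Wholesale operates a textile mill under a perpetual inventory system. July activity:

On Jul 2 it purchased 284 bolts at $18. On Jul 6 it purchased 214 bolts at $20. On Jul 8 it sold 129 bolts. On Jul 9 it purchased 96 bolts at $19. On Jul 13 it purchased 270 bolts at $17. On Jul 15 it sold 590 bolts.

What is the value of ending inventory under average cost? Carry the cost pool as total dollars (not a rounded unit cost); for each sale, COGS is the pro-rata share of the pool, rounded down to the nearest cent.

After Jul 2: 284 on hand, pool $5,112.00 (≈ $18.0000 each)
After Jul 6: 498 on hand, pool $9,392.00 (≈ $18.8594 each)
Jul 8, sell 129: 129/498 × $9,392.00 → $2,432.86
After Jul 9: 465 on hand, pool $8,783.14 (≈ $18.8885 each)
After Jul 13: 735 on hand, pool $13,373.14 (≈ $18.1947 each)
Jul 15, sell 590: 590/735 × $13,373.14 → $10,734.90
Total COGS = $2,432.86 + $10,734.90 = $13,167.76
Ending inventory (cost pool remaining) = $2,638.24
Check: goods available $15,806.00 = COGS $13,167.76 + ending $2,638.24

Ending inventory = $2,638.24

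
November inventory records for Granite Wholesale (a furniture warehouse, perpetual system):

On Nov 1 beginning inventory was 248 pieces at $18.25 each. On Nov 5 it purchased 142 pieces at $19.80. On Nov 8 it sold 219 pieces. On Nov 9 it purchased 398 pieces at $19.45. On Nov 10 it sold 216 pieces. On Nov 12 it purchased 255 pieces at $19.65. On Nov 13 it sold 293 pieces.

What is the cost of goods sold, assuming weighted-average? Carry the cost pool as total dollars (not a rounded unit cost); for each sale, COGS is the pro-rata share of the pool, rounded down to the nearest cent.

After Nov 1: 248 on hand, pool $4,526.00 (≈ $18.2500 each)
After Nov 5: 390 on hand, pool $7,337.60 (≈ $18.8144 each)
Nov 8, sell 219: 219/390 × $7,337.60 → $4,120.34
After Nov 9: 569 on hand, pool $10,958.36 (≈ $19.2590 each)
Nov 10, sell 216: 216/569 × $10,958.36 → $4,159.93
After Nov 12: 608 on hand, pool $11,809.18 (≈ $19.4230 each)
Nov 13, sell 293: 293/608 × $11,809.18 → $5,690.93
Total COGS = $4,120.34 + $4,159.93 + $5,690.93 = $13,971.20
Ending inventory (cost pool remaining) = $6,118.25

COGS = $13,971.20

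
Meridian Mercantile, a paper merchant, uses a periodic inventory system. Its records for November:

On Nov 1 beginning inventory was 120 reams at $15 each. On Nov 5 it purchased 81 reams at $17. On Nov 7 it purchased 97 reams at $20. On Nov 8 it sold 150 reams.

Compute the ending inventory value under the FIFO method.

Ending inventory = $2,807

Nov 8, 150 sold [FIFO — oldest first]: 120 @ $15 + 30 @ $17 = $2,310
Ending inventory: 51 @ $17 + 97 @ $20 = $2,807
Check: goods available $5,117 = COGS $2,310 + ending $2,807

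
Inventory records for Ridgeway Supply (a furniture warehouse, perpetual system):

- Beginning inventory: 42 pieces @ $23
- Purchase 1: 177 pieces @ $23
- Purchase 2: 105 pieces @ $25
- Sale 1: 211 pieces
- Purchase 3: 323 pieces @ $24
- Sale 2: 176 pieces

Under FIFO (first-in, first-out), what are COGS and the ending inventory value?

COGS = $9,174; ending inventory = $6,240

Sale 1 (211) [FIFO — oldest first]: 42 @ $23 + 169 @ $23 = $4,853
Sale 2 (176) [FIFO — oldest first]: 8 @ $23 + 105 @ $25 + 63 @ $24 = $4,321
Total COGS = $4,853 + $4,321 = $9,174
Ending inventory: 260 @ $24 = $6,240
Check: goods available $15,414 = COGS $9,174 + ending $6,240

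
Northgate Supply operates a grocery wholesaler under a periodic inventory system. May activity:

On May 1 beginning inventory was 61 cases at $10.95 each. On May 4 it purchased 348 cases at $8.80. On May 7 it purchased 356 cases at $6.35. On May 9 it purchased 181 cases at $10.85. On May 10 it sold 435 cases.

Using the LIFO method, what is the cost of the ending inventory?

May 10, 435 sold [LIFO — newest first]: 181 @ $10.85 + 254 @ $6.35 = $3,576.75
Ending inventory: 61 @ $10.95 + 348 @ $8.80 + 102 @ $6.35 = $4,378.05

Ending inventory = $4,378.05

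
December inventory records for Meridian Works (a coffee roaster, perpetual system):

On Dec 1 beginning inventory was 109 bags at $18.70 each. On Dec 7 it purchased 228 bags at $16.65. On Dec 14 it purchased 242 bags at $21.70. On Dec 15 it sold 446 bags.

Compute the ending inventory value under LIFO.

Dec 15, 446 sold [LIFO — newest first]: 242 @ $21.70 + 204 @ $16.65 = $8,648.00
Ending inventory: 109 @ $18.70 + 24 @ $16.65 = $2,437.90
Check: goods available $11,085.90 = COGS $8,648.00 + ending $2,437.90

Ending inventory = $2,437.90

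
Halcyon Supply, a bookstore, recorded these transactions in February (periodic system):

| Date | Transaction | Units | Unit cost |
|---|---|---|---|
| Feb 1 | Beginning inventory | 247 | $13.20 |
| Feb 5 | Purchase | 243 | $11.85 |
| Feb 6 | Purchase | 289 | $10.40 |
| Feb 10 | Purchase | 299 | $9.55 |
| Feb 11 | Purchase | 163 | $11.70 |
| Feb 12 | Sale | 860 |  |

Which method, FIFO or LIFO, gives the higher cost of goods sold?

FIFO

FIFO COGS: 247 @ $13.20 + 243 @ $11.85 + 289 @ $10.40 + 81 @ $9.55 = $9,919.10
LIFO COGS: 163 @ $11.70 + 299 @ $9.55 + 289 @ $10.40 + 109 @ $11.85 = $9,059.80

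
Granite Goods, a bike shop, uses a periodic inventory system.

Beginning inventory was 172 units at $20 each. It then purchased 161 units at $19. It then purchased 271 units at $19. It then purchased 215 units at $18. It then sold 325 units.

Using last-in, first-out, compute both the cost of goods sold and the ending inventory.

Sale 1 (325) [LIFO — newest first]: 215 @ $18 + 110 @ $19 = $5,960
Ending inventory: 172 @ $20 + 161 @ $19 + 161 @ $19 = $9,558

COGS = $5,960; ending inventory = $9,558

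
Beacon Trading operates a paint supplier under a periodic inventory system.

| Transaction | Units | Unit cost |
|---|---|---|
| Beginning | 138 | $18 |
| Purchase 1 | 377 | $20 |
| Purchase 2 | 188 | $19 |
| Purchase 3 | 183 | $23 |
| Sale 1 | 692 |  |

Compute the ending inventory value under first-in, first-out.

Ending inventory = $4,418

Sale 1 (692) [FIFO — oldest first]: 138 @ $18 + 377 @ $20 + 177 @ $19 = $13,387
Ending inventory: 11 @ $19 + 183 @ $23 = $4,418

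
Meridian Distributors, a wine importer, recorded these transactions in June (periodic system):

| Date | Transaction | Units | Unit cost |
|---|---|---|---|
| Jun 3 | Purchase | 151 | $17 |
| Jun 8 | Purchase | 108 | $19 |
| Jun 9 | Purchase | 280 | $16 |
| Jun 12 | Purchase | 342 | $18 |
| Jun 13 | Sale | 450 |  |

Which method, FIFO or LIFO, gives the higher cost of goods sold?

FIFO COGS: 151 @ $17 + 108 @ $19 + 191 @ $16 = $7,675
LIFO COGS: 342 @ $18 + 108 @ $16 = $7,884

LIFO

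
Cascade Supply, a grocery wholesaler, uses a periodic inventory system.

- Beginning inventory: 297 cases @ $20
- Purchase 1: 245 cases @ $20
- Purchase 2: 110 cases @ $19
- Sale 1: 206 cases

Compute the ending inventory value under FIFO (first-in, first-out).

Sale 1 (206) [FIFO — oldest first]: 206 @ $20 = $4,120
Ending inventory: 91 @ $20 + 245 @ $20 + 110 @ $19 = $8,810

Ending inventory = $8,810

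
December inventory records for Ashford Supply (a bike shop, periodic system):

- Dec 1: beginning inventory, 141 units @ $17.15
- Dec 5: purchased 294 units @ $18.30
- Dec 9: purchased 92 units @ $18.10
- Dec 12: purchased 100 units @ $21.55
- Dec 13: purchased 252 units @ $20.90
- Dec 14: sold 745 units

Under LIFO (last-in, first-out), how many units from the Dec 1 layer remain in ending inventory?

134

Dec 14, 745 sold [LIFO — newest first]: 252 @ $20.90 + 100 @ $21.55 + 92 @ $18.10 + 294 @ $18.30 + 7 @ $17.15 = $14,587.25
Ending inventory: 134 @ $17.15 = $2,298.10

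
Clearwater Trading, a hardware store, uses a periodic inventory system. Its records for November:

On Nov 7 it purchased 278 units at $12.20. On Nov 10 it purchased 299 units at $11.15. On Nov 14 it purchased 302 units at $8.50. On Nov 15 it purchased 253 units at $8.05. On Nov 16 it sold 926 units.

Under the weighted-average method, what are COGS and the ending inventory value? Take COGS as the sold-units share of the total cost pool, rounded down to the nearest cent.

Nov 16, sell 926: 926/1132 × $11,329.10 → $9,267.44
Ending inventory (cost pool remaining) = $2,061.66
Check: goods available $11,329.10 = COGS $9,267.44 + ending $2,061.66

COGS = $9,267.44; ending inventory = $2,061.66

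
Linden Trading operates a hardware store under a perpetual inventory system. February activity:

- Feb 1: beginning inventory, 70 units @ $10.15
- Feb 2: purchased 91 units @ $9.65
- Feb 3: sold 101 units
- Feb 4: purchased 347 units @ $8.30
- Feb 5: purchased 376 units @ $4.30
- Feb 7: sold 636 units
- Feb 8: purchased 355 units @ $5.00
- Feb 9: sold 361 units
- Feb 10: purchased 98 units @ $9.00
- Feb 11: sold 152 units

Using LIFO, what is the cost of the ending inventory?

Ending inventory = $833.10

Feb 3, 101 sold [LIFO — newest first]: 91 @ $9.65 + 10 @ $10.15 = $979.65
Feb 7, 636 sold [LIFO — newest first]: 376 @ $4.30 + 260 @ $8.30 = $3,774.80
Feb 9, 361 sold [LIFO — newest first]: 355 @ $5.00 + 6 @ $8.30 = $1,824.80
Feb 11, 152 sold [LIFO — newest first]: 98 @ $9.00 + 54 @ $8.30 = $1,330.20
Total COGS = $979.65 + $3,774.80 + $1,824.80 + $1,330.20 = $7,909.45
Ending inventory: 60 @ $10.15 + 27 @ $8.30 = $833.10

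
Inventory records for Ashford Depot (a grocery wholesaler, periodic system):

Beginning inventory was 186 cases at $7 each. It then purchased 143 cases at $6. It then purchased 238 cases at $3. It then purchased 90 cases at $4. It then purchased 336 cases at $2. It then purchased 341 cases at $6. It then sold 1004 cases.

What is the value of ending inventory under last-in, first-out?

Ending inventory = $2,163

Sale 1 (1004) [LIFO — newest first]: 341 @ $6 + 336 @ $2 + 90 @ $4 + 237 @ $3 = $3,789
Ending inventory: 186 @ $7 + 143 @ $6 + 1 @ $3 = $2,163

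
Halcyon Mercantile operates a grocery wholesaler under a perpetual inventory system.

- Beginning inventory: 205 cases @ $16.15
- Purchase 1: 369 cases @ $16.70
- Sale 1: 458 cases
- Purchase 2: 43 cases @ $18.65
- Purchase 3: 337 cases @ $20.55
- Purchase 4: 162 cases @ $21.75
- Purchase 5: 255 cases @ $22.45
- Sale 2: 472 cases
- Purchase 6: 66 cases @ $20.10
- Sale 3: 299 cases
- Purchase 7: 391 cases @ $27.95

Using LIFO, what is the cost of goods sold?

Sale 1 (458) [LIFO — newest first]: 369 @ $16.70 + 89 @ $16.15 = $7,599.65
Sale 2 (472) [LIFO — newest first]: 255 @ $22.45 + 162 @ $21.75 + 55 @ $20.55 = $10,378.50
Sale 3 (299) [LIFO — newest first]: 66 @ $20.10 + 233 @ $20.55 = $6,114.75
Total COGS = $7,599.65 + $10,378.50 + $6,114.75 = $24,092.90
Ending inventory: 116 @ $16.15 + 43 @ $18.65 + 49 @ $20.55 + 391 @ $27.95 = $14,610.75
Check: goods available $38,703.65 = COGS $24,092.90 + ending $14,610.75

COGS = $24,092.90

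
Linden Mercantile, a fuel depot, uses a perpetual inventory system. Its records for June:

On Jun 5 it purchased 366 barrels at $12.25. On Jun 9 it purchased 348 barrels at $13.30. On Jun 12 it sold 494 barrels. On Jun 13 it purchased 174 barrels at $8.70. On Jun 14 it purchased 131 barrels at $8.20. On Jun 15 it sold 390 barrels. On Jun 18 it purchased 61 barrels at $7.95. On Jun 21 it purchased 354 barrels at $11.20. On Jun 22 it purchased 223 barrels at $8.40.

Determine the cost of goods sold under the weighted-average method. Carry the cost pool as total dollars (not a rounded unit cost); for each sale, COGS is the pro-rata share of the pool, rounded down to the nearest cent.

COGS = $10,312.46

After Jun 5: 366 on hand, pool $4,483.50 (≈ $12.2500 each)
After Jun 9: 714 on hand, pool $9,111.90 (≈ $12.7618 each)
Jun 12, sell 494: 494/714 × $9,111.90 → $6,304.31
After Jun 13: 394 on hand, pool $4,321.39 (≈ $10.9680 each)
After Jun 14: 525 on hand, pool $5,395.59 (≈ $10.2773 each)
Jun 15, sell 390: 390/525 × $5,395.59 → $4,008.15
After Jun 18: 196 on hand, pool $1,872.39 (≈ $9.5530 each)
After Jun 21: 550 on hand, pool $5,837.19 (≈ $10.6131 each)
After Jun 22: 773 on hand, pool $7,710.39 (≈ $9.9746 each)
Total COGS = $6,304.31 + $4,008.15 = $10,312.46
Ending inventory (cost pool remaining) = $7,710.39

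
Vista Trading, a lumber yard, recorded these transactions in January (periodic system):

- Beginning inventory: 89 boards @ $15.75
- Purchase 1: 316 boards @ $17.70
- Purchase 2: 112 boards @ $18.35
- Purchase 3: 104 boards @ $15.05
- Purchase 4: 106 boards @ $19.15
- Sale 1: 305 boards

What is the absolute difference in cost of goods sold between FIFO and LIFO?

FIFO COGS: 89 @ $15.75 + 216 @ $17.70 = $5,224.95
LIFO COGS: 106 @ $19.15 + 104 @ $15.05 + 95 @ $18.35 = $5,338.35
Difference = |$5,224.95 − $5,338.35| = $113.40

$113.40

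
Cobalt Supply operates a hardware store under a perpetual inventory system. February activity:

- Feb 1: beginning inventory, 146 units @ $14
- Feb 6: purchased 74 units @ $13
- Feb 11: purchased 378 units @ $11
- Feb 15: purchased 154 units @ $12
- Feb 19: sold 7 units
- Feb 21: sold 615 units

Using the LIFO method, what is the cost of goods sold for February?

COGS = $7,192

Feb 19, 7 sold [LIFO — newest first]: 7 @ $12 = $84
Feb 21, 615 sold [LIFO — newest first]: 147 @ $12 + 378 @ $11 + 74 @ $13 + 16 @ $14 = $7,108
Total COGS = $84 + $7,108 = $7,192
Ending inventory: 130 @ $14 = $1,820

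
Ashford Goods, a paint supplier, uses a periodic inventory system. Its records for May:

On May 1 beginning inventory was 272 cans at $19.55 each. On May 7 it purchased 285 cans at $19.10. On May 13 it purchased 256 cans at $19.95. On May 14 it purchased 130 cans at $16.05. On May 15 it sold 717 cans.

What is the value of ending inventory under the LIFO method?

May 15, 717 sold [LIFO — newest first]: 130 @ $16.05 + 256 @ $19.95 + 285 @ $19.10 + 46 @ $19.55 = $13,536.50
Ending inventory: 226 @ $19.55 = $4,418.30

Ending inventory = $4,418.30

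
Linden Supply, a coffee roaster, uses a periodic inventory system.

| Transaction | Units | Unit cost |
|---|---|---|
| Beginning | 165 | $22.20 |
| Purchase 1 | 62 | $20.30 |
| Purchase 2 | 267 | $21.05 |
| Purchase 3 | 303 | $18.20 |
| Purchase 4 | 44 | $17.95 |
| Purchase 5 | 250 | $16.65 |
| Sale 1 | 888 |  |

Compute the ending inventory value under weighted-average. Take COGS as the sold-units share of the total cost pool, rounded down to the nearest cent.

Ending inventory = $3,909.08

Sale 1, sell 888: 888/1091 × $21,008.85 → $17,099.77
Ending inventory (cost pool remaining) = $3,909.08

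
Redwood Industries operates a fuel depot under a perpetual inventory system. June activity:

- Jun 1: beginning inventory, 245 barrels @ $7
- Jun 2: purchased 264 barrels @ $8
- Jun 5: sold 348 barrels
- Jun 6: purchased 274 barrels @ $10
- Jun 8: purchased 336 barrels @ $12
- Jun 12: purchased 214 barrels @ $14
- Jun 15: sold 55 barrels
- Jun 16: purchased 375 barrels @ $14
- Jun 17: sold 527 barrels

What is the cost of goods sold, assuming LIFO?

COGS = $10,848

Jun 5, 348 sold [LIFO — newest first]: 264 @ $8 + 84 @ $7 = $2,700
Jun 15, 55 sold [LIFO — newest first]: 55 @ $14 = $770
Jun 17, 527 sold [LIFO — newest first]: 375 @ $14 + 152 @ $14 = $7,378
Total COGS = $2,700 + $770 + $7,378 = $10,848
Ending inventory: 161 @ $7 + 274 @ $10 + 336 @ $12 + 7 @ $14 = $7,997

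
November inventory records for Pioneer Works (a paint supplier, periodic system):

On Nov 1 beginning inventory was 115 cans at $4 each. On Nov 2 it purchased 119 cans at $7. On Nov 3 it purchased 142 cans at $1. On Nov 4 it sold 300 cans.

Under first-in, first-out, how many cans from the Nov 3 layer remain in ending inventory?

Nov 4, 300 sold [FIFO — oldest first]: 115 @ $4 + 119 @ $7 + 66 @ $1 = $1,359
Ending inventory: 76 @ $1 = $76

76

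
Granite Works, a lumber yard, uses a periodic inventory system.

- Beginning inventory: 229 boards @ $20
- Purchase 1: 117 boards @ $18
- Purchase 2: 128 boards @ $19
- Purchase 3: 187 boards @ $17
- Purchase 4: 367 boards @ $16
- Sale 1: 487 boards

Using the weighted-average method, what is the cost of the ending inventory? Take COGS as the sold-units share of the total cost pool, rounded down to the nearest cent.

Sale 1, sell 487: 487/1028 × $18,169.00 → $8,607.29
Ending inventory (cost pool remaining) = $9,561.71

Ending inventory = $9,561.71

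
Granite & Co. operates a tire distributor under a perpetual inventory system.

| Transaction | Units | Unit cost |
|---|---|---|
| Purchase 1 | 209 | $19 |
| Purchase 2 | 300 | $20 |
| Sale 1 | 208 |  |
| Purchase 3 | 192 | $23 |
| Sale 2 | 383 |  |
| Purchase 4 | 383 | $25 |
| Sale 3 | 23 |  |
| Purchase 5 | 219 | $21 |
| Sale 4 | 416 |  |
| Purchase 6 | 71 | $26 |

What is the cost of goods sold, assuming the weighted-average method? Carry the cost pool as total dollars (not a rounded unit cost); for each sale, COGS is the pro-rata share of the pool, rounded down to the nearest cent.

COGS = $22,252.71

After Purchase 1: 209 on hand, pool $3,971.00 (≈ $19.0000 each)
After Purchase 2: 509 on hand, pool $9,971.00 (≈ $19.5894 each)
Sale 1, sell 208: 208/509 × $9,971.00 → $4,074.59
After Purchase 3: 493 on hand, pool $10,312.41 (≈ $20.9177 each)
Sale 2, sell 383: 383/493 × $10,312.41 → $8,011.46
After Purchase 4: 493 on hand, pool $11,875.95 (≈ $24.0891 each)
Sale 3, sell 23: 23/493 × $11,875.95 → $554.05
After Purchase 5: 689 on hand, pool $15,920.90 (≈ $23.1073 each)
Sale 4, sell 416: 416/689 × $15,920.90 → $9,612.61
After Purchase 6: 344 on hand, pool $8,154.29 (≈ $23.7043 each)
Total COGS = $4,074.59 + $8,011.46 + $554.05 + $9,612.61 = $22,252.71
Ending inventory (cost pool remaining) = $8,154.29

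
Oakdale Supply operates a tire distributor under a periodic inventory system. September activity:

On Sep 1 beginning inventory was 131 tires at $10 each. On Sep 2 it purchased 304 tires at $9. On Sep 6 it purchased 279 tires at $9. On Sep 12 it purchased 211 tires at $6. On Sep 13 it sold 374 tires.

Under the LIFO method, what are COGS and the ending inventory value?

Sep 13, 374 sold [LIFO — newest first]: 211 @ $6 + 163 @ $9 = $2,733
Ending inventory: 131 @ $10 + 304 @ $9 + 116 @ $9 = $5,090
Check: goods available $7,823 = COGS $2,733 + ending $5,090

COGS = $2,733; ending inventory = $5,090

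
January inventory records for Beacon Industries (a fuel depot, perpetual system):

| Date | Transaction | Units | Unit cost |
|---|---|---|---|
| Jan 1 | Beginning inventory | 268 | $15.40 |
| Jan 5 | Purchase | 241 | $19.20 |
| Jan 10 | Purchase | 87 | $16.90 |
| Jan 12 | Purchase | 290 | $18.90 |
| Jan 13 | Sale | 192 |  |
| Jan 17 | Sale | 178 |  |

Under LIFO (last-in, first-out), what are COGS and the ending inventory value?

Jan 13, 192 sold [LIFO — newest first]: 192 @ $18.90 = $3,628.80
Jan 17, 178 sold [LIFO — newest first]: 98 @ $18.90 + 80 @ $16.90 = $3,204.20
Total COGS = $3,628.80 + $3,204.20 = $6,833.00
Ending inventory: 268 @ $15.40 + 241 @ $19.20 + 7 @ $16.90 = $8,872.70
Check: goods available $15,705.70 = COGS $6,833.00 + ending $8,872.70

COGS = $6,833.00; ending inventory = $8,872.70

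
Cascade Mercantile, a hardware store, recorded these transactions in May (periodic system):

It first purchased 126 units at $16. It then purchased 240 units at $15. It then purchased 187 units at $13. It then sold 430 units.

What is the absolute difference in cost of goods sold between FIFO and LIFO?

FIFO COGS: 126 @ $16 + 240 @ $15 + 64 @ $13 = $6,448
LIFO COGS: 187 @ $13 + 240 @ $15 + 3 @ $16 = $6,079
Difference = |$6,448 − $6,079| = $369

$369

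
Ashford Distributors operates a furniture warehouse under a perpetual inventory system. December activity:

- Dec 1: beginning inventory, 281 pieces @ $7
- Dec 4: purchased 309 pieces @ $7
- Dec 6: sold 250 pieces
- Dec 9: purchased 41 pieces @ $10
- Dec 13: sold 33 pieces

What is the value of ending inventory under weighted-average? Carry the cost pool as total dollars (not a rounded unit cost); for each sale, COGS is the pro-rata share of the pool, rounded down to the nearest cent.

After Dec 1: 281 on hand, pool $1,967.00 (≈ $7.0000 each)
After Dec 4: 590 on hand, pool $4,130.00 (≈ $7.0000 each)
Dec 6, sell 250: 250/590 × $4,130.00 → $1,750.00
After Dec 9: 381 on hand, pool $2,790.00 (≈ $7.3228 each)
Dec 13, sell 33: 33/381 × $2,790.00 → $241.65
Total COGS = $1,750.00 + $241.65 = $1,991.65
Ending inventory (cost pool remaining) = $2,548.35

Ending inventory = $2,548.35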